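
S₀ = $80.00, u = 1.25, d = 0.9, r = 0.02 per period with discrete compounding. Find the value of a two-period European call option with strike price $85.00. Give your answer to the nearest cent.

$6.69

Risk-neutral probability p = (1 + 0.02 − 0.9)/(1.25 − 0.9) = 0.1200/0.3500 = 0.3429
Terminal stock prices: S_uu = 125, S_ud = 90, S_dd = 64.8
Terminal payoffs (S − K): max(40, 0) = 40, max(5, 0) = 5, max(-20.2, 0) = 0
Node u (S = 100): V_u = 1/1.02·[0.3429·40.0000 + 0.6571·5.0000] = 16.6667
Node d (S = 72): V_d = 1/1.02·[0.3429·5.0000 + 0.6571·0.0000] = 1.6807
Node 0 (S = 80): V_0 = 1/1.02·[0.3429·16.6667 + 0.6571·1.6807] = 6.6850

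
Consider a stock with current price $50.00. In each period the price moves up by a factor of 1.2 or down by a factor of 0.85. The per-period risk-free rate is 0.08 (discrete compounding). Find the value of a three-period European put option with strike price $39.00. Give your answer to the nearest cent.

$0.27

Risk-neutral probability p = (1 + 0.08 − 0.85)/(1.2 − 0.85) = 0.2300/0.3500 = 0.6571
Terminal stock prices: S_uuu = 86.4, S_uud = 61.2, S_udd = 43.35, S_ddd = 30.71
Terminal payoffs (K − S): max(-47.4, 0) = 0, max(-22.2, 0) = 0, max(-4.35, 0) = 0, max(8.294, 0) = 8.294
Node uu (S = 72): V_uu = 1/1.08·[0.6571·0.0000 + 0.3429·0.0000] = 0.0000
Node ud (S = 51): V_ud = 1/1.08·[0.6571·0.0000 + 0.3429·0.0000] = 0.0000
Node dd (S = 36.12): V_dd = 1/1.08·[0.6571·0.0000 + 0.3429·8.2938] = 2.6329
Node u (S = 60): V_u = 1/1.08·[0.6571·0.0000 + 0.3429·0.0000] = 0.0000
Node d (S = 42.5): V_d = 1/1.08·[0.6571·0.0000 + 0.3429·2.6329] = 0.8359
Node 0 (S = 50): V_0 = 1/1.08·[0.6571·0.0000 + 0.3429·0.8359] = 0.2654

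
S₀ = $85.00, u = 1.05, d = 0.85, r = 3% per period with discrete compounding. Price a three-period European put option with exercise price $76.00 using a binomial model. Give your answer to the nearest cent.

$0.31

Risk-neutral probability p = (1 + 0.03 − 0.85)/(1.05 − 0.85) = 0.1800/0.2000 = 0.9000
Terminal stock prices: S_uuu = 98.4, S_uud = 79.66, S_udd = 64.48, S_ddd = 52.2
Terminal payoffs (K − S): max(-22.4, 0) = 0, max(-3.656, 0) = 0, max(11.52, 0) = 11.52, max(23.8, 0) = 23.8
Node uu (S = 93.71): V_uu = 1/1.03·[0.9000·0.0000 + 0.1000·0.0000] = 0.0000
Node ud (S = 75.86): V_ud = 1/1.03·[0.9000·0.0000 + 0.1000·11.5169] = 1.1181
Node dd (S = 61.41): V_dd = 1/1.03·[0.9000·11.5169 + 0.1000·23.7994] = 12.3739
Node u (S = 89.25): V_u = 1/1.03·[0.9000·0.0000 + 0.1000·1.1181] = 0.1086
Node d (S = 72.25): V_d = 1/1.03·[0.9000·1.1181 + 0.1000·12.3739] = 2.1784
Node 0 (S = 85): V_0 = 1/1.03·[0.9000·0.1086 + 0.1000·2.1784] = 0.3063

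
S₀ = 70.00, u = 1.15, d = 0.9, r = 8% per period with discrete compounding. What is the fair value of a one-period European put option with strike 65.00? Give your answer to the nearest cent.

0.52

Risk-neutral probability p = (1 + 0.08 − 0.9)/(1.15 − 0.9) = 0.1800/0.2500 = 0.7200
Terminal stock prices: S_u = 80.5, S_d = 63
Terminal payoffs (K − S): max(-15.5, 0) = 0, max(2, 0) = 2
Node 0 (S = 70): V_0 = 1/1.08·[0.7200·0.0000 + 0.2800·2.0000] = 0.5185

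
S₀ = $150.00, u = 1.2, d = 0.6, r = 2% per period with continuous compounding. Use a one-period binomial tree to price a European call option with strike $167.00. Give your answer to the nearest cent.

$8.92

Risk-neutral probability p = (e^0.02 − 0.6)/(1.2 − 0.6) = 0.4202/0.6000 = 0.7003
Terminal stock prices: S_u = 180, S_d = 90
Terminal payoffs (S − K): max(13, 0) = 13, max(-77, 0) = 0
Node 0 (S = 150): V_0 = e^(−0.02)·[0.7003·13.0000 + 0.2997·0.0000] = 8.9241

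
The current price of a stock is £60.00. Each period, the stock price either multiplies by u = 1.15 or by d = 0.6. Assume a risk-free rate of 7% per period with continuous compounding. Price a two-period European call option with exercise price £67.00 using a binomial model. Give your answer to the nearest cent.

Risk-neutral probability p = (e^0.07 − 0.6)/(1.15 − 0.6) = 0.4725/0.5500 = 0.8591
Terminal stock prices: S_uu = 79.35, S_ud = 41.4, S_dd = 21.6
Terminal payoffs (S − K): max(12.35, 0) = 12.35, max(-25.6, 0) = 0, max(-45.4, 0) = 0
Node u (S = 69): V_u = e^(−0.07)·[0.8591·12.3500 + 0.1409·0.0000] = 9.8927
Node d (S = 36): V_d = e^(−0.07)·[0.8591·0.0000 + 0.1409·0.0000] = 0.0000
Node 0 (S = 60): V_0 = e^(−0.07)·[0.8591·9.8927 + 0.1409·0.0000] = 7.9243

£7.92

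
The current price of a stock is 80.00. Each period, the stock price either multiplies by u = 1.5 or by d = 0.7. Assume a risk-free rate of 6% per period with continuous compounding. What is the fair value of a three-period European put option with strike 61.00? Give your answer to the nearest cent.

Risk-neutral probability p = (e^0.06 − 0.7)/(1.5 − 0.7) = 0.3618/0.8000 = 0.4523
Terminal stock prices: S_uuu = 270, S_uud = 126, S_udd = 58.8, S_ddd = 27.44
Terminal payoffs (K − S): max(-209, 0) = 0, max(-65, 0) = 0, max(2.2, 0) = 2.2, max(33.56, 0) = 33.56
Node uu (S = 180): V_uu = e^(−0.06)·[0.4523·0.0000 + 0.5477·0.0000] = 0.0000
Node ud (S = 84): V_ud = e^(−0.06)·[0.4523·0.0000 + 0.5477·2.2000] = 1.1348
Node dd (S = 39.2): V_dd = e^(−0.06)·[0.4523·2.2000 + 0.5477·33.5600] = 18.2476
Node u (S = 120): V_u = e^(−0.06)·[0.4523·0.0000 + 0.5477·1.1348] = 0.5853
Node d (S = 56): V_d = e^(−0.06)·[0.4523·1.1348 + 0.5477·18.2476] = 9.8957
Node 0 (S = 80): V_0 = e^(−0.06)·[0.4523·0.5853 + 0.5477·9.8957] = 5.3536

5.35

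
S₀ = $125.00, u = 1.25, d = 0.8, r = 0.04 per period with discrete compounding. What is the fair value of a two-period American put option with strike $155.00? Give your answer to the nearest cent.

$31.58

Risk-neutral probability p = (1 + 0.04 − 0.8)/(1.25 − 0.8) = 0.2400/0.4500 = 0.5333
Terminal stock prices: S_uu = 195.3, S_ud = 125, S_dd = 80
Terminal payoffs (K − S): max(-40.31, 0) = 0, max(30, 0) = 30, max(75, 0) = 75
Node u (S = 156.2): continuation = 1/1.04·[0.5333·0.0000 + 0.4667·30.0000] = 13.4615; exercise value = 0.0000 ≤ continuation, so V_u = 13.4615
Node d (S = 100): continuation = 1/1.04·[0.5333·30.0000 + 0.4667·75.0000] = 49.0385; exercise value = 55.0000 > continuation, so V_d = 55.0000 (exercise)
Node 0 (S = 125): continuation = 1/1.04·[0.5333·13.4615 + 0.4667·55.0000] = 31.5828; exercise value = 30.0000 ≤ continuation, so V_0 = 31.5828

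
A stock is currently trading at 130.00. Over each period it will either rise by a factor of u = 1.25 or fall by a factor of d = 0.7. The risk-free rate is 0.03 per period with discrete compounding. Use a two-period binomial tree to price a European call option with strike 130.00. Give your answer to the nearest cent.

24.81

Risk-neutral probability p = (1 + 0.03 − 0.7)/(1.25 − 0.7) = 0.3300/0.5500 = 0.6000
Terminal stock prices: S_uu = 203.1, S_ud = 113.7, S_dd = 63.7
Terminal payoffs (S − K): max(73.12, 0) = 73.12, max(-16.25, 0) = 0, max(-66.3, 0) = 0
Node u (S = 162.5): V_u = 1/1.03·[0.6000·73.1250 + 0.4000·0.0000] = 42.5971
Node d (S = 91): V_d = 1/1.03·[0.6000·0.0000 + 0.4000·0.0000] = 0.0000
Node 0 (S = 130): V_0 = 1/1.03·[0.6000·42.5971 + 0.4000·0.0000] = 24.8138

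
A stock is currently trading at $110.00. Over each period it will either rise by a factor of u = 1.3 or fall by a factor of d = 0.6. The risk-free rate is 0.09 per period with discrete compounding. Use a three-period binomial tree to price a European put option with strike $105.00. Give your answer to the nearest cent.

$9.50

Risk-neutral probability p = (1 + 0.09 − 0.6)/(1.3 − 0.6) = 0.4900/0.7000 = 0.7000
Terminal stock prices: S_uuu = 241.7, S_uud = 111.5, S_udd = 51.48, S_ddd = 23.76
Terminal payoffs (K − S): max(-136.7, 0) = 0, max(-6.54, 0) = 0, max(53.52, 0) = 53.52, max(81.24, 0) = 81.24
Node uu (S = 185.9): V_uu = 1/1.09·[0.7000·0.0000 + 0.3000·0.0000] = 0.0000
Node ud (S = 85.8): V_ud = 1/1.09·[0.7000·0.0000 + 0.3000·53.5200] = 14.7303
Node dd (S = 39.6): V_dd = 1/1.09·[0.7000·53.5200 + 0.3000·81.2400] = 56.7303
Node u (S = 143): V_u = 1/1.09·[0.7000·0.0000 + 0.3000·14.7303] = 4.0542
Node d (S = 66): V_d = 1/1.09·[0.7000·14.7303 + 0.3000·56.7303] = 25.0736
Node 0 (S = 110): V_0 = 1/1.09·[0.7000·4.0542 + 0.3000·25.0736] = 9.5046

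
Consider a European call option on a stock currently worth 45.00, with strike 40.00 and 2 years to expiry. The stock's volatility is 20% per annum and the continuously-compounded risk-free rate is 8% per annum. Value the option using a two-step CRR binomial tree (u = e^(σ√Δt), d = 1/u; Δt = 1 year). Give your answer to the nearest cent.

CRR parameters: u = e^(σ√Δt) = e^(0.2·√1) = 1.2214, d = 1/u = 0.8187
Per-period rate: rΔt = 0.08·1 = 0.08, so R = e^0.08 = 1.0833
Risk-neutral probability p = (e^0.08 − 0.8187)/(1.2214 − 0.8187) = 0.2646/0.4027 = 0.6570
Terminal stock prices: S_uu = 67.13, S_ud = 45, S_dd = 30.16
Terminal payoffs (S − K): max(27.13, 0) = 27.13, max(5, 0) = 5, max(-9.836, 0) = 0
Node u (S = 54.96): V_u = e^(−0.08)·[0.6570·27.1321 + 0.3430·5.0000] = 18.0385
Node d (S = 36.84): V_d = e^(−0.08)·[0.6570·5.0000 + 0.3430·0.0000] = 3.0324
Node 0 (S = 45): V_0 = e^(−0.08)·[0.6570·18.0385 + 0.3430·3.0324] = 11.9003

11.90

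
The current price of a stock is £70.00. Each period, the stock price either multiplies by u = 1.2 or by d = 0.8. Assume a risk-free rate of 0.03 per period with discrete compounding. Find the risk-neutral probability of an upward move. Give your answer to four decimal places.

p = 0.5750

Risk-neutral probability p = (1 + 0.03 − 0.8)/(1.2 − 0.8) = 0.2300/0.4000 = 0.5750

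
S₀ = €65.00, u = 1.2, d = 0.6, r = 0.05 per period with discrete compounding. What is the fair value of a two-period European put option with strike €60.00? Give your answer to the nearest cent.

€6.56

Risk-neutral probability p = (1 + 0.05 − 0.6)/(1.2 − 0.6) = 0.4500/0.6000 = 0.7500
Terminal stock prices: S_uu = 93.6, S_ud = 46.8, S_dd = 23.4
Terminal payoffs (K − S): max(-33.6, 0) = 0, max(13.2, 0) = 13.2, max(36.6, 0) = 36.6
Node u (S = 78): V_u = 1/1.05·[0.7500·0.0000 + 0.2500·13.2000] = 3.1429
Node d (S = 39): V_d = 1/1.05·[0.7500·13.2000 + 0.2500·36.6000] = 18.1429
Node 0 (S = 65): V_0 = 1/1.05·[0.7500·3.1429 + 0.2500·18.1429] = 6.5646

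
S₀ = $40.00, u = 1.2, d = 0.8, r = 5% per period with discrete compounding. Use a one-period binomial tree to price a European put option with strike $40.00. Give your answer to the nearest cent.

Risk-neutral probability p = (1 + 0.05 − 0.8)/(1.2 − 0.8) = 0.2500/0.4000 = 0.6250
Terminal stock prices: S_u = 48, S_d = 32
Terminal payoffs (K − S): max(-8, 0) = 0, max(8, 0) = 8
Node 0 (S = 40): V_0 = 1/1.05·[0.6250·0.0000 + 0.3750·8.0000] = 2.8571

$2.86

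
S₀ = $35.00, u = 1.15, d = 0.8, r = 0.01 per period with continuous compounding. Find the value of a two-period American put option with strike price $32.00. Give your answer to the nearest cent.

$1.58

Risk-neutral probability p = (e^0.01 − 0.8)/(1.15 − 0.8) = 0.2101/0.3500 = 0.6001
Terminal stock prices: S_uu = 46.29, S_ud = 32.2, S_dd = 22.4
Terminal payoffs (K − S): max(-14.29, 0) = 0, max(-0.2, 0) = 0, max(9.6, 0) = 9.6
Node u (S = 40.25): continuation = e^(−0.01)·[0.6001·0.0000 + 0.3999·0.0000] = 0.0000; exercise value = 0.0000 ≤ continuation, so V_u = 0.0000
Node d (S = 28): continuation = e^(−0.01)·[0.6001·0.0000 + 0.3999·9.6000] = 3.8004; exercise value = 4.0000 > continuation, so V_d = 4.0000 (exercise)
Node 0 (S = 35): continuation = e^(−0.01)·[0.6001·0.0000 + 0.3999·4.0000] = 1.5835; exercise value = 0.0000 ≤ continuation, so V_0 = 1.5835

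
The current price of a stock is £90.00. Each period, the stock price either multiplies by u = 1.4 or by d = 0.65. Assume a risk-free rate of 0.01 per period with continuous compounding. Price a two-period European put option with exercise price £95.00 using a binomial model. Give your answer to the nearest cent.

Risk-neutral probability p = (e^0.01 − 0.65)/(1.4 − 0.65) = 0.3601/0.7500 = 0.4801
Terminal stock prices: S_uu = 176.4, S_ud = 81.9, S_dd = 38.03
Terminal payoffs (K − S): max(-81.4, 0) = 0, max(13.1, 0) = 13.1, max(56.97, 0) = 56.97
Node u (S = 126): V_u = e^(−0.01)·[0.4801·0.0000 + 0.5199·13.1000] = 6.7434
Node d (S = 58.5): V_d = e^(−0.01)·[0.4801·13.1000 + 0.5199·56.9750] = 35.5547
Node 0 (S = 90): V_0 = e^(−0.01)·[0.4801·6.7434 + 0.5199·35.5547] = 21.5072

£21.51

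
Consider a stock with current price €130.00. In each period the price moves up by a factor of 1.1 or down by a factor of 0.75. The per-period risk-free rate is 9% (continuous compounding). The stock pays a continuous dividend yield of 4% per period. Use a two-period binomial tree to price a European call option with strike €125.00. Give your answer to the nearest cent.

Per-period risk-free factor R = e^0.09 = 1.0942; dividend-adjusted growth = e^(0.09−0.04) = 1.0513.
Risk-neutral probability p = (1.0513 − 0.75)/(1.1 − 0.75) = 0.3013/0.3500 = 0.8608
Terminal stock prices: S_uu = 157.3, S_ud = 107.2, S_dd = 73.12
Terminal payoffs (S − K): max(32.3, 0) = 32.3, max(-17.75, 0) = 0, max(-51.88, 0) = 0
Node u (S = 143): V_u = e^(−0.09)·[0.8608·32.3000 + 0.1392·0.0000] = 25.4100
Node d (S = 97.5): V_d = e^(−0.09)·[0.8608·0.0000 + 0.1392·0.0000] = 0.0000
Node 0 (S = 130): V_0 = e^(−0.09)·[0.8608·25.4100 + 0.1392·0.0000] = 19.9898

€19.99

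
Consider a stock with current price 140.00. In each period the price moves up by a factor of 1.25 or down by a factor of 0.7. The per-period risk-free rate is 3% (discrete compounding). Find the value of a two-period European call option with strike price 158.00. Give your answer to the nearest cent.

20.61

Risk-neutral probability p = (1 + 0.03 − 0.7)/(1.25 − 0.7) = 0.3300/0.5500 = 0.6000
Terminal stock prices: S_uu = 218.8, S_ud = 122.5, S_dd = 68.6
Terminal payoffs (S − K): max(60.75, 0) = 60.75, max(-35.5, 0) = 0, max(-89.4, 0) = 0
Node u (S = 175): V_u = 1/1.03·[0.6000·60.7500 + 0.4000·0.0000] = 35.3883
Node d (S = 98): V_d = 1/1.03·[0.6000·0.0000 + 0.4000·0.0000] = 0.0000
Node 0 (S = 140): V_0 = 1/1.03·[0.6000·35.3883 + 0.4000·0.0000] = 20.6146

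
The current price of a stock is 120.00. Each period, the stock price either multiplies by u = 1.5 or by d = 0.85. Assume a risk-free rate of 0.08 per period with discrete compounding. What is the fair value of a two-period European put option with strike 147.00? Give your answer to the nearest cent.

21.58

Risk-neutral probability p = (1 + 0.08 − 0.85)/(1.5 − 0.85) = 0.2300/0.6500 = 0.3538
Terminal stock prices: S_uu = 270, S_ud = 153, S_dd = 86.7
Terminal payoffs (K − S): max(-123, 0) = 0, max(-6, 0) = 0, max(60.3, 0) = 60.3
Node u (S = 180): V_u = 1/1.08·[0.3538·0.0000 + 0.6462·0.0000] = 0.0000
Node d (S = 102): V_d = 1/1.08·[0.3538·0.0000 + 0.6462·60.3000] = 36.0769
Node 0 (S = 120): V_0 = 1/1.08·[0.3538·0.0000 + 0.6462·36.0769] = 21.5845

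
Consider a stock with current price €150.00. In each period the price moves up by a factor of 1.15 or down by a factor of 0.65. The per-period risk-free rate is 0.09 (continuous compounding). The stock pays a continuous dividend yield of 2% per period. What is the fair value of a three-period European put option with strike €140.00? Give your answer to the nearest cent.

Per-period risk-free factor R = e^0.09 = 1.0942; dividend-adjusted growth = e^(0.09−0.02) = 1.0725.
Risk-neutral probability p = (1.0725 − 0.65)/(1.15 − 0.65) = 0.4225/0.5000 = 0.8450
Terminal stock prices: S_uuu = 228.1, S_uud = 128.9, S_udd = 72.88, S_ddd = 41.19
Terminal payoffs (K − S): max(-88.13, 0) = 0, max(11.06, 0) = 11.06, max(67.12, 0) = 67.12, max(98.81, 0) = 98.81
Node uu (S = 198.4): V_uu = e^(−0.09)·[0.8450·0.0000 + 0.1550·11.0563] = 1.5661
Node ud (S = 112.1): V_ud = e^(−0.09)·[0.8450·11.0563 + 0.1550·67.1187] = 18.0456
Node dd (S = 63.38): V_dd = e^(−0.09)·[0.8450·67.1187 + 0.1550·98.8063] = 65.8303
Node u (S = 172.5): V_u = e^(−0.09)·[0.8450·1.5661 + 0.1550·18.0456] = 3.7655
Node d (S = 97.5): V_d = e^(−0.09)·[0.8450·18.0456 + 0.1550·65.8303] = 23.2609
Node 0 (S = 150): V_0 = e^(−0.09)·[0.8450·3.7655 + 0.1550·23.2609] = 6.2028

€6.20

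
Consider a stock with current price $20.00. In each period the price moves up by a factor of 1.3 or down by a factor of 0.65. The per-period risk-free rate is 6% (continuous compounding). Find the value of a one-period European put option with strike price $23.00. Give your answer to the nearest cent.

Risk-neutral probability p = (e^0.06 − 0.65)/(1.3 − 0.65) = 0.4118/0.6500 = 0.6336
Terminal stock prices: S_u = 26, S_d = 13
Terminal payoffs (K − S): max(-3, 0) = 0, max(10, 0) = 10
Node 0 (S = 20): V_0 = e^(−0.06)·[0.6336·0.0000 + 0.3664·10.0000] = 3.4507

$3.45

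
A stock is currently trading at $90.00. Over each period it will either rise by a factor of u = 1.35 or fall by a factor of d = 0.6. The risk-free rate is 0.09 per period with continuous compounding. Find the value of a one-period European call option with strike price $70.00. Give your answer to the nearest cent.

Risk-neutral probability p = (e^0.09 − 0.6)/(1.35 − 0.6) = 0.4942/0.7500 = 0.6589
Terminal stock prices: S_u = 121.5, S_d = 54
Terminal payoffs (S − K): max(51.5, 0) = 51.5, max(-16, 0) = 0
Node 0 (S = 90): V_0 = e^(−0.09)·[0.6589·51.5000 + 0.3411·0.0000] = 31.0127

$31.01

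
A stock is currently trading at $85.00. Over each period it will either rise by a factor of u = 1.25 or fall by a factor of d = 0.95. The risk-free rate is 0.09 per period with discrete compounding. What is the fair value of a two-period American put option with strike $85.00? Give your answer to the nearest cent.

Risk-neutral probability p = (1 + 0.09 − 0.95)/(1.25 − 0.95) = 0.1400/0.3000 = 0.4667
Terminal stock prices: S_uu = 132.8, S_ud = 100.9, S_dd = 76.71
Terminal payoffs (K − S): max(-47.81, 0) = 0, max(-15.94, 0) = 0, max(8.288, 0) = 8.288
Node u (S = 106.2): continuation = 1/1.09·[0.4667·0.0000 + 0.5333·0.0000] = 0.0000; exercise value = 0.0000 ≤ continuation, so V_u = 0.0000
Node d (S = 80.75): continuation = 1/1.09·[0.4667·0.0000 + 0.5333·8.2875] = 4.0550; exercise value = 4.2500 > continuation, so V_d = 4.2500 (exercise)
Node 0 (S = 85): continuation = 1/1.09·[0.4667·0.0000 + 0.5333·4.2500] = 2.0795; exercise value = 0.0000 ≤ continuation, so V_0 = 2.0795

$2.08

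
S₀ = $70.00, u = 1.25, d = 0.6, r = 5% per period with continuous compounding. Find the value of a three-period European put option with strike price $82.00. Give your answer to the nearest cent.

$16.34

Risk-neutral probability p = (e^0.05 − 0.6)/(1.25 − 0.6) = 0.4513/0.6500 = 0.6943
Terminal stock prices: S_uuu = 136.7, S_uud = 65.62, S_udd = 31.5, S_ddd = 15.12
Terminal payoffs (K − S): max(-54.72, 0) = 0, max(16.38, 0) = 16.38, max(50.5, 0) = 50.5, max(66.88, 0) = 66.88
Node uu (S = 109.4): V_uu = e^(−0.05)·[0.6943·0.0000 + 0.3057·16.3750] = 4.7623
Node ud (S = 52.5): V_ud = e^(−0.05)·[0.6943·16.3750 + 0.3057·50.5000] = 25.5008
Node dd (S = 25.2): V_dd = e^(−0.05)·[0.6943·50.5000 + 0.3057·66.8800] = 52.8008
Node u (S = 87.5): V_u = e^(−0.05)·[0.6943·4.7623 + 0.3057·25.5008] = 10.5613
Node d (S = 42): V_d = e^(−0.05)·[0.6943·25.5008 + 0.3057·52.8008] = 32.1967
Node 0 (S = 70): V_0 = e^(−0.05)·[0.6943·10.5613 + 0.3057·32.1967] = 16.3384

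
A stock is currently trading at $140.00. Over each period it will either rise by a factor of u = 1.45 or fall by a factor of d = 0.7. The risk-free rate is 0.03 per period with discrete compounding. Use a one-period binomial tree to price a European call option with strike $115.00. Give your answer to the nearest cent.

$37.59

Risk-neutral probability p = (1 + 0.03 − 0.7)/(1.45 − 0.7) = 0.3300/0.7500 = 0.4400
Terminal stock prices: S_u = 203, S_d = 98
Terminal payoffs (S − K): max(88, 0) = 88, max(-17, 0) = 0
Node 0 (S = 140): V_0 = 1/1.03·[0.4400·88.0000 + 0.5600·0.0000] = 37.5922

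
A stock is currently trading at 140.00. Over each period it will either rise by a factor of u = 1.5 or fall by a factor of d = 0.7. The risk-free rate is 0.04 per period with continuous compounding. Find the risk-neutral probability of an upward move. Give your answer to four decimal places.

p = 0.4260

Risk-neutral probability p = (e^0.04 − 0.7)/(1.5 − 0.7) = 0.3408/0.8000 = 0.4260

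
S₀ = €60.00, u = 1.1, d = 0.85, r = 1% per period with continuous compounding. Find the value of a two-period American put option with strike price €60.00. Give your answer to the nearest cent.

Risk-neutral probability p = (e^0.01 − 0.85)/(1.1 − 0.85) = 0.1601/0.2500 = 0.6402
Terminal stock prices: S_uu = 72.6, S_ud = 56.1, S_dd = 43.35
Terminal payoffs (K − S): max(-12.6, 0) = 0, max(3.9, 0) = 3.9, max(16.65, 0) = 16.65
Node u (S = 66): continuation = e^(−0.01)·[0.6402·0.0000 + 0.3598·3.9000] = 1.3893; exercise value = 0.0000 ≤ continuation, so V_u = 1.3893
Node d (S = 51): continuation = e^(−0.01)·[0.6402·3.9000 + 0.3598·16.6500] = 8.4030; exercise value = 9.0000 > continuation, so V_d = 9.0000 (exercise)
Node 0 (S = 60): continuation = e^(−0.01)·[0.6402·1.3893 + 0.3598·9.0000] = 4.0865; exercise value = 0.0000 ≤ continuation, so V_0 = 4.0865

€4.09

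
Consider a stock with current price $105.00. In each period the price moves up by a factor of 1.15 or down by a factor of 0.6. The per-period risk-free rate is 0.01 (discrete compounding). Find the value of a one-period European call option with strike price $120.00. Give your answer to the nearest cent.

Risk-neutral probability p = (1 + 0.01 − 0.6)/(1.15 − 0.6) = 0.4100/0.5500 = 0.7455
Terminal stock prices: S_u = 120.7, S_d = 63
Terminal payoffs (S − K): max(0.75, 0) = 0.75, max(-57, 0) = 0
Node 0 (S = 105): V_0 = 1/1.01·[0.7455·0.7500 + 0.2545·0.0000] = 0.5536

$0.55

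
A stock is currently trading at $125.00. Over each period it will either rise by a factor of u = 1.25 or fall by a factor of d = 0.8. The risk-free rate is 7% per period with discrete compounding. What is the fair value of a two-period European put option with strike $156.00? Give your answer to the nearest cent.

$23.62

Risk-neutral probability p = (1 + 0.07 − 0.8)/(1.25 − 0.8) = 0.2700/0.4500 = 0.6000
Terminal stock prices: S_uu = 195.3, S_ud = 125, S_dd = 80
Terminal payoffs (K − S): max(-39.31, 0) = 0, max(31, 0) = 31, max(76, 0) = 76
Node u (S = 156.2): V_u = 1/1.07·[0.6000·0.0000 + 0.4000·31.0000] = 11.5888
Node d (S = 100): V_d = 1/1.07·[0.6000·31.0000 + 0.4000·76.0000] = 45.7944
Node 0 (S = 125): V_0 = 1/1.07·[0.6000·11.5888 + 0.4000·45.7944] = 23.6178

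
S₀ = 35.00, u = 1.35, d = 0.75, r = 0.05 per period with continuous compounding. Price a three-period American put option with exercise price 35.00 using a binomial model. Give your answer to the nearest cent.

Risk-neutral probability p = (e^0.05 − 0.75)/(1.35 − 0.75) = 0.3013/0.6000 = 0.5021
Terminal stock prices: S_uuu = 86.11, S_uud = 47.84, S_udd = 26.58, S_ddd = 14.77
Terminal payoffs (K − S): max(-51.11, 0) = 0, max(-12.84, 0) = 0, max(8.422, 0) = 8.422, max(20.23, 0) = 20.23
Node uu (S = 63.79): continuation = e^(−0.05)·[0.5021·0.0000 + 0.4979·0.0000] = 0.0000; exercise value = 0.0000 ≤ continuation, so V_uu = 0.0000
Node ud (S = 35.44): continuation = e^(−0.05)·[0.5021·0.0000 + 0.4979·8.4219] = 3.9886; exercise value = 0.0000 ≤ continuation, so V_ud = 3.9886
Node dd (S = 19.69): continuation = e^(−0.05)·[0.5021·8.4219 + 0.4979·20.2344] = 13.6055; exercise value = 15.3125 > continuation, so V_dd = 15.3125 (exercise)
Node u (S = 47.25): continuation = e^(−0.05)·[0.5021·0.0000 + 0.4979·3.9886] = 1.8890; exercise value = 0.0000 ≤ continuation, so V_u = 1.8890
Node d (S = 26.25): continuation = e^(−0.05)·[0.5021·3.9886 + 0.4979·15.3125] = 9.1571; exercise value = 8.7500 ≤ continuation, so V_d = 9.1571
Node 0 (S = 35): continuation = e^(−0.05)·[0.5021·1.8890 + 0.4979·9.1571] = 5.2390; exercise value = 0.0000 ≤ continuation, so V_0 = 5.2390

5.24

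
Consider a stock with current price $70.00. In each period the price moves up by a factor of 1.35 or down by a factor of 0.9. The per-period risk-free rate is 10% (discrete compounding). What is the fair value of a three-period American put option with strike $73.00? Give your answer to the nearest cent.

Risk-neutral probability p = (1 + 0.1 − 0.9)/(1.35 − 0.9) = 0.2000/0.4500 = 0.4444
Terminal stock prices: S_uuu = 172.2, S_uud = 114.8, S_udd = 76.55, S_ddd = 51.03
Terminal payoffs (K − S): max(-99.23, 0) = 0, max(-41.82, 0) = 0, max(-3.545, 0) = 0, max(21.97, 0) = 21.97
Node uu (S = 127.6): continuation = 1/1.1·[0.4444·0.0000 + 0.5556·0.0000] = 0.0000; exercise value = 0.0000 ≤ continuation, so V_uu = 0.0000
Node ud (S = 85.05): continuation = 1/1.1·[0.4444·0.0000 + 0.5556·0.0000] = 0.0000; exercise value = 0.0000 ≤ continuation, so V_ud = 0.0000
Node dd (S = 56.7): continuation = 1/1.1·[0.4444·0.0000 + 0.5556·21.9700] = 11.0960; exercise value = 16.3000 > continuation, so V_dd = 16.3000 (exercise)
Node u (S = 94.5): continuation = 1/1.1·[0.4444·0.0000 + 0.5556·0.0000] = 0.0000; exercise value = 0.0000 ≤ continuation, so V_u = 0.0000
Node d (S = 63): continuation = 1/1.1·[0.4444·0.0000 + 0.5556·16.3000] = 8.2323; exercise value = 10.0000 > continuation, so V_d = 10.0000 (exercise)
Node 0 (S = 70): continuation = 1/1.1·[0.4444·0.0000 + 0.5556·10.0000] = 5.0505; exercise value = 3.0000 ≤ continuation, so V_0 = 5.0505

$5.05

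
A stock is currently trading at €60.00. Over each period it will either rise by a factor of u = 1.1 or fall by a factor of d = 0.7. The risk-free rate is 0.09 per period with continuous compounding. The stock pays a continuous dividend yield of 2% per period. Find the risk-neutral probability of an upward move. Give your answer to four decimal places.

p = 0.9313

Per-period risk-free factor R = e^0.09 = 1.0942; dividend-adjusted growth = e^(0.09−0.02) = 1.0725.
Risk-neutral probability p = (1.0725 − 0.7)/(1.1 − 0.7) = 0.3725/0.4000 = 0.9313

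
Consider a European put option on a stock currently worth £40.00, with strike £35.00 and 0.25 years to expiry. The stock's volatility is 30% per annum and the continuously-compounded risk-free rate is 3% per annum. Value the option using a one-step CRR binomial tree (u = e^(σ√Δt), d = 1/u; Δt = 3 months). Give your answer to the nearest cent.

£0.29

CRR parameters: u = e^(σ√Δt) = e^(0.3·√0.25) = 1.1618, d = 1/u = 0.8607
Per-period rate: rΔt = 0.03·0.25 = 0.0075, so R = e^0.0075 = 1.0075
Risk-neutral probability p = (e^0.0075 − 0.8607)/(1.1618 − 0.8607) = 0.1468/0.3011 = 0.4876
Terminal stock prices: S_u = 46.47, S_d = 34.43
Terminal payoffs (K − S): max(-11.47, 0) = 0, max(0.5717, 0) = 0.5717
Node 0 (S = 40): V_0 = e^(−0.0075)·[0.4876·0.0000 + 0.5124·0.5717] = 0.2908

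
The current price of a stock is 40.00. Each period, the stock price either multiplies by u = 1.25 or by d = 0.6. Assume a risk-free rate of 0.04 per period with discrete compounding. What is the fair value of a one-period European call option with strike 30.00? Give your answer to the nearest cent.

Risk-neutral probability p = (1 + 0.04 − 0.6)/(1.25 − 0.6) = 0.4400/0.6500 = 0.6769
Terminal stock prices: S_u = 50, S_d = 24
Terminal payoffs (S − K): max(20, 0) = 20, max(-6, 0) = 0
Node 0 (S = 40): V_0 = 1/1.04·[0.6769·20.0000 + 0.3231·0.0000] = 13.0178

13.02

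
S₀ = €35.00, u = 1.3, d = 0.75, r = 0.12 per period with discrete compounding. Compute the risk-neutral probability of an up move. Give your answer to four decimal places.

p = 0.6727

Risk-neutral probability p = (1 + 0.12 − 0.75)/(1.3 − 0.75) = 0.3700/0.5500 = 0.6727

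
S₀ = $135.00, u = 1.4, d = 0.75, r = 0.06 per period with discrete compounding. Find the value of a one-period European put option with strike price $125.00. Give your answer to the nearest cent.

$11.72

Risk-neutral probability p = (1 + 0.06 − 0.75)/(1.4 − 0.75) = 0.3100/0.6500 = 0.4769
Terminal stock prices: S_u = 189, S_d = 101.2
Terminal payoffs (K − S): max(-64, 0) = 0, max(23.75, 0) = 23.75
Node 0 (S = 135): V_0 = 1/1.06·[0.4769·0.0000 + 0.5231·23.7500] = 11.7199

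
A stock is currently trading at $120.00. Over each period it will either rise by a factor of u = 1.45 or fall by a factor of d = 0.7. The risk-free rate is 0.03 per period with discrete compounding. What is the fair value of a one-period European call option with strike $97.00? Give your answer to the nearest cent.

$32.89

Risk-neutral probability p = (1 + 0.03 − 0.7)/(1.45 − 0.7) = 0.3300/0.7500 = 0.4400
Terminal stock prices: S_u = 174, S_d = 84
Terminal payoffs (S − K): max(77, 0) = 77, max(-13, 0) = 0
Node 0 (S = 120): V_0 = 1/1.03·[0.4400·77.0000 + 0.5600·0.0000] = 32.8932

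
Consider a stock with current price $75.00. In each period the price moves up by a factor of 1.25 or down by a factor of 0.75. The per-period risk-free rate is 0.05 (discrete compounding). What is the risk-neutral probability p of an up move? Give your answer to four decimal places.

Risk-neutral probability p = (1 + 0.05 − 0.75)/(1.25 − 0.75) = 0.3000/0.5000 = 0.6000

p = 0.6000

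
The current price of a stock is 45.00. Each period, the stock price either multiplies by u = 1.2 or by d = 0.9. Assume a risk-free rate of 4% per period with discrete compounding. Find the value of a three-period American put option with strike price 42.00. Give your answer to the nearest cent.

Risk-neutral probability p = (1 + 0.04 − 0.9)/(1.2 − 0.9) = 0.1400/0.3000 = 0.4667
Terminal stock prices: S_uuu = 77.76, S_uud = 58.32, S_udd = 43.74, S_ddd = 32.81
Terminal payoffs (K − S): max(-35.76, 0) = 0, max(-16.32, 0) = 0, max(-1.74, 0) = 0, max(9.195, 0) = 9.195
Node uu (S = 64.8): continuation = 1/1.04·[0.4667·0.0000 + 0.5333·0.0000] = 0.0000; exercise value = 0.0000 ≤ continuation, so V_uu = 0.0000
Node ud (S = 48.6): continuation = 1/1.04·[0.4667·0.0000 + 0.5333·0.0000] = 0.0000; exercise value = 0.0000 ≤ continuation, so V_ud = 0.0000
Node dd (S = 36.45): continuation = 1/1.04·[0.4667·0.0000 + 0.5333·9.1950] = 4.7154; exercise value = 5.5500 > continuation, so V_dd = 5.5500 (exercise)
Node u (S = 54): continuation = 1/1.04·[0.4667·0.0000 + 0.5333·0.0000] = 0.0000; exercise value = 0.0000 ≤ continuation, so V_u = 0.0000
Node d (S = 40.5): continuation = 1/1.04·[0.4667·0.0000 + 0.5333·5.5500] = 2.8462; exercise value = 1.5000 ≤ continuation, so V_d = 2.8462
Node 0 (S = 45): continuation = 1/1.04·[0.4667·0.0000 + 0.5333·2.8462] = 1.4596; exercise value = 0.0000 ≤ continuation, so V_0 = 1.4596

1.46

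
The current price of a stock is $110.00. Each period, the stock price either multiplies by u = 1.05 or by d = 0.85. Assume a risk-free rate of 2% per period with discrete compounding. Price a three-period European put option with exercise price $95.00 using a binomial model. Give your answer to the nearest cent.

Risk-neutral probability p = (1 + 0.02 − 0.85)/(1.05 − 0.85) = 0.1700/0.2000 = 0.8500
Terminal stock prices: S_uuu = 127.3, S_uud = 103.1, S_udd = 83.45, S_ddd = 67.55
Terminal payoffs (K − S): max(-32.34, 0) = 0, max(-8.084, 0) = 0, max(11.55, 0) = 11.55, max(27.45, 0) = 27.45
Node uu (S = 121.3): V_uu = 1/1.02·[0.8500·0.0000 + 0.1500·0.0000] = 0.0000
Node ud (S = 98.17): V_ud = 1/1.02·[0.8500·0.0000 + 0.1500·11.5513] = 1.6987
Node dd (S = 79.47): V_dd = 1/1.02·[0.8500·11.5513 + 0.1500·27.4463] = 13.6623
Node u (S = 115.5): V_u = 1/1.02·[0.8500·0.0000 + 0.1500·1.6987] = 0.2498
Node d (S = 93.5): V_d = 1/1.02·[0.8500·1.6987 + 0.1500·13.6623] = 3.4247
Node 0 (S = 110): V_0 = 1/1.02·[0.8500·0.2498 + 0.1500·3.4247] = 0.7118

$0.71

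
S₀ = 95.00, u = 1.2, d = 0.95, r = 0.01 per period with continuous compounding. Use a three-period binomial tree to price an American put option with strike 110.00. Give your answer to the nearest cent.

Risk-neutral probability p = (e^0.01 − 0.95)/(1.2 − 0.95) = 0.0601/0.2500 = 0.2402
Terminal stock prices: S_uuu = 164.2, S_uud = 130, S_udd = 102.9, S_ddd = 81.45
Terminal payoffs (K − S): max(-54.16, 0) = 0, max(-19.96, 0) = 0, max(7.115, 0) = 7.115, max(28.55, 0) = 28.55
Node uu (S = 136.8): continuation = e^(−0.01)·[0.2402·0.0000 + 0.7598·0.0000] = 0.0000; exercise value = 0.0000 ≤ continuation, so V_uu = 0.0000
Node ud (S = 108.3): continuation = e^(−0.01)·[0.2402·0.0000 + 0.7598·7.1150] = 5.3522; exercise value = 1.7000 ≤ continuation, so V_ud = 5.3522
Node dd (S = 85.74): continuation = e^(−0.01)·[0.2402·7.1150 + 0.7598·28.5494] = 23.1680; exercise value = 24.2625 > continuation, so V_dd = 24.2625 (exercise)
Node u (S = 114): continuation = e^(−0.01)·[0.2402·0.0000 + 0.7598·5.3522] = 4.0261; exercise value = 0.0000 ≤ continuation, so V_u = 4.0261
Node d (S = 90.25): continuation = e^(−0.01)·[0.2402·5.3522 + 0.7598·24.2625] = 19.5240; exercise value = 19.7500 > continuation, so V_d = 19.7500 (exercise)
Node 0 (S = 95): continuation = e^(−0.01)·[0.2402·4.0261 + 0.7598·19.7500] = 15.8142; exercise value = 15.0000 ≤ continuation, so V_0 = 15.8142

15.81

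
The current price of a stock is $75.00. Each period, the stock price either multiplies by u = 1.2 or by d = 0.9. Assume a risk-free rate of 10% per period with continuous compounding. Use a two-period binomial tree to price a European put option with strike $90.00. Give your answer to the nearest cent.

Risk-neutral probability p = (e^0.1 − 0.9)/(1.2 − 0.9) = 0.2052/0.3000 = 0.6839
Terminal stock prices: S_uu = 108, S_ud = 81, S_dd = 60.75
Terminal payoffs (K − S): max(-18, 0) = 0, max(9, 0) = 9, max(29.25, 0) = 29.25
Node u (S = 90): V_u = e^(−0.1)·[0.6839·0.0000 + 0.3161·9.0000] = 2.5741
Node d (S = 67.5): V_d = e^(−0.1)·[0.6839·9.0000 + 0.3161·29.2500] = 13.9354
Node 0 (S = 75): V_0 = e^(−0.1)·[0.6839·2.5741 + 0.3161·13.9354] = 5.5787

$5.58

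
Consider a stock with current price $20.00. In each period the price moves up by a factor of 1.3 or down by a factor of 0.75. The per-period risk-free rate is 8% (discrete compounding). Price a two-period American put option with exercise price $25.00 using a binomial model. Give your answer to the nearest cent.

Risk-neutral probability p = (1 + 0.08 − 0.75)/(1.3 − 0.75) = 0.3300/0.5500 = 0.6000
Terminal stock prices: S_uu = 33.8, S_ud = 19.5, S_dd = 11.25
Terminal payoffs (K − S): max(-8.8, 0) = 0, max(5.5, 0) = 5.5, max(13.75, 0) = 13.75
Node u (S = 26): continuation = 1/1.08·[0.6000·0.0000 + 0.4000·5.5000] = 2.0370; exercise value = 0.0000 ≤ continuation, so V_u = 2.0370
Node d (S = 15): continuation = 1/1.08·[0.6000·5.5000 + 0.4000·13.7500] = 8.1481; exercise value = 10.0000 > continuation, so V_d = 10.0000 (exercise)
Node 0 (S = 20): continuation = 1/1.08·[0.6000·2.0370 + 0.4000·10.0000] = 4.8354; exercise value = 5.0000 > continuation, so V_0 = 5.0000 (exercise)

$5.00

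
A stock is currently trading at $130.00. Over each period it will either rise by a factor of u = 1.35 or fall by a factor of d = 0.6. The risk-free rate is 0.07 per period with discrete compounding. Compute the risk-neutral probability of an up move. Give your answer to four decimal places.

Risk-neutral probability p = (1 + 0.07 − 0.6)/(1.35 − 0.6) = 0.4700/0.7500 = 0.6267

p = 0.6267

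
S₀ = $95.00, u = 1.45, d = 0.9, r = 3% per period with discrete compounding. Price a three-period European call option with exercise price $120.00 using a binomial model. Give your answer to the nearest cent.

$9.05

Risk-neutral probability p = (1 + 0.03 − 0.9)/(1.45 − 0.9) = 0.1300/0.5500 = 0.2364
Terminal stock prices: S_uuu = 289.6, S_uud = 179.8, S_udd = 111.6, S_ddd = 69.26
Terminal payoffs (S − K): max(169.6, 0) = 169.6, max(59.76, 0) = 59.76, max(-8.422, 0) = 0, max(-50.74, 0) = 0
Node uu (S = 199.7): V_uu = 1/1.03·[0.2364·169.6194 + 0.7636·59.7638] = 83.2326
Node ud (S = 124): V_ud = 1/1.03·[0.2364·59.7638 + 0.7636·0.0000] = 13.7145
Node dd (S = 76.95): V_dd = 1/1.03·[0.2364·0.0000 + 0.7636·0.0000] = 0.0000
Node u (S = 137.8): V_u = 1/1.03·[0.2364·83.2326 + 0.7636·13.7145] = 29.2681
Node d (S = 85.5): V_d = 1/1.03·[0.2364·13.7145 + 0.7636·0.0000] = 3.1472
Node 0 (S = 95): V_0 = 1/1.03·[0.2364·29.2681 + 0.7636·3.1472] = 9.0497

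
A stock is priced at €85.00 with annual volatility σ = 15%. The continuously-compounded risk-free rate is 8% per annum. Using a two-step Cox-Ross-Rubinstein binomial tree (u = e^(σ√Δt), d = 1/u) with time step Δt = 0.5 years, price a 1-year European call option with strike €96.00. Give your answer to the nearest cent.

€3.72

CRR parameters: u = e^(σ√Δt) = e^(0.15·√0.5) = 1.1119, d = 1/u = 0.8994
Per-period rate: rΔt = 0.08·0.5 = 0.04, so R = e^0.04 = 1.0408
Risk-neutral probability p = (e^0.04 − 0.8994)/(1.1119 − 0.8994) = 0.1414/0.2125 = 0.6655
Terminal stock prices: S_uu = 105.1, S_ud = 85, S_dd = 68.75
Terminal payoffs (S − K): max(9.086, 0) = 9.086, max(-11, 0) = 0, max(-27.25, 0) = 0
Node u (S = 94.51): V_u = e^(−0.04)·[0.6655·9.0864 + 0.3345·0.0000] = 5.8102
Node d (S = 76.45): V_d = e^(−0.04)·[0.6655·0.0000 + 0.3345·0.0000] = 0.0000
Node 0 (S = 85): V_0 = e^(−0.04)·[0.6655·5.8102 + 0.3345·0.0000] = 3.7153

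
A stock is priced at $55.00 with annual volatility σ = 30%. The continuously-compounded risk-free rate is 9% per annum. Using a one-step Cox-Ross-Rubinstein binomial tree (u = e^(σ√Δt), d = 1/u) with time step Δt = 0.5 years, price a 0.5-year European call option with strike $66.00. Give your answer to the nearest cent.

$1.06

CRR parameters: u = e^(σ√Δt) = e^(0.3·√0.5) = 1.2363, d = 1/u = 0.8089
Per-period rate: rΔt = 0.09·0.5 = 0.045, so R = e^0.045 = 1.0460
Risk-neutral probability p = (e^0.045 − 0.8089)/(1.2363 − 0.8089) = 0.2372/0.4275 = 0.5548
Terminal stock prices: S_u = 68, S_d = 44.49
Terminal payoffs (S − K): max(1.997, 0) = 1.997, max(-21.51, 0) = 0
Node 0 (S = 55): V_0 = e^(−0.045)·[0.5548·1.9971 + 0.4452·0.0000] = 1.0593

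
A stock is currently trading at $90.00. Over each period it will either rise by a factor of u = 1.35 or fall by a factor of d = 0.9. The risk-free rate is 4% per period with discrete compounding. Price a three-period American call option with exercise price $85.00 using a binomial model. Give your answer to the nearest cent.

$20.07

Risk-neutral probability p = (1 + 0.04 − 0.9)/(1.35 − 0.9) = 0.1400/0.4500 = 0.3111
Terminal stock prices: S_uuu = 221.4, S_uud = 147.6, S_udd = 98.42, S_ddd = 65.61
Terminal payoffs (S − K): max(136.4, 0) = 136.4, max(62.62, 0) = 62.62, max(13.42, 0) = 13.42, max(-19.39, 0) = 0
Node uu (S = 164): continuation = 1/1.04·[0.3111·136.4338 + 0.6889·62.6225] = 82.2942; exercise value = 79.0250 ≤ continuation, so V_uu = 82.2942
Node ud (S = 109.4): continuation = 1/1.04·[0.3111·62.6225 + 0.6889·13.4150] = 27.6192; exercise value = 24.3500 ≤ continuation, so V_ud = 27.6192
Node dd (S = 72.9): continuation = 1/1.04·[0.3111·13.4150 + 0.6889·0.0000] = 4.0130; exercise value = 0.0000 ≤ continuation, so V_dd = 4.0130
Node u (S = 121.5): continuation = 1/1.04·[0.3111·82.2942 + 0.6889·27.6192] = 42.9127; exercise value = 36.5000 ≤ continuation, so V_u = 42.9127
Node d (S = 81): continuation = 1/1.04·[0.3111·27.6192 + 0.6889·4.0130] = 10.9204; exercise value = 0.0000 ≤ continuation, so V_d = 10.9204
Node 0 (S = 90): continuation = 1/1.04·[0.3111·42.9127 + 0.6889·10.9204] = 20.0707; exercise value = 5.0000 ≤ continuation, so V_0 = 20.0707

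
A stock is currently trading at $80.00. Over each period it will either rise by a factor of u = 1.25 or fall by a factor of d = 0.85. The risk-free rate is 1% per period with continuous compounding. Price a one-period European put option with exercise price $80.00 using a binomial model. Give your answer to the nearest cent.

$7.13

Risk-neutral probability p = (e^0.01 − 0.85)/(1.25 − 0.85) = 0.1601/0.4000 = 0.4001
Terminal stock prices: S_u = 100, S_d = 68
Terminal payoffs (K − S): max(-20, 0) = 0, max(12, 0) = 12
Node 0 (S = 80): V_0 = e^(−0.01)·[0.4001·0.0000 + 0.5999·12.0000] = 7.1269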